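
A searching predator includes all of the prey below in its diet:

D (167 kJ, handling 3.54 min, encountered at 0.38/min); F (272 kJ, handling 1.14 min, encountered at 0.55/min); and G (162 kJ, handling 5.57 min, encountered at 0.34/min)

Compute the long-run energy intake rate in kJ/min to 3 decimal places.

R = (0.38×167 + 0.55×272 + 0.34×162) / (1 + 0.38×3.54 + 0.55×1.14 + 0.34×5.57) = 268.1/4.866 = 55.1 kJ/min.

55.105 kJ/min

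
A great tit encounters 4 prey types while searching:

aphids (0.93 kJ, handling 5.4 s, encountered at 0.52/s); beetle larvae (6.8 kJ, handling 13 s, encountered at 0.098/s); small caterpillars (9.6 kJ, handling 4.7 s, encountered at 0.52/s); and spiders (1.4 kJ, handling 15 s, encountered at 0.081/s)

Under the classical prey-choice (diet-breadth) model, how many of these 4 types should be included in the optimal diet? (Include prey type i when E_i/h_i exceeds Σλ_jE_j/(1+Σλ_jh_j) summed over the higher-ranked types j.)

1

E/h in descending order: small caterpillars 2.04, beetle larvae 0.523, aphids 0.172, spiders 0.0933 kJ/s. The optimal diet is the largest prefix of this list for which every included type satisfies E_i/h_i > R on the types above it.
Rate on top 1: 1.449. beetle larvae: 0.523 < 1.449 → exclude; stop.
Optimal diet: small caterpillars — 1 of 4 types.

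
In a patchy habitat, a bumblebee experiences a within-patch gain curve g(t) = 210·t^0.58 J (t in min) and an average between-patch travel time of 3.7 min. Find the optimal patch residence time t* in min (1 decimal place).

5.1 min

Optimal t* satisfies g'(t*) = g(t*)/(T + t*).
g'(t) = 0.58·210·t^-0.42. Setting 0.58·210·t^-0.42 = 210·t^0.58/(3.7+t) gives 0.58(3.7+t) = t, so 0.42·t = 0.58×3.7.
t* = 0.58×3.7/0.42 = 5.11 min.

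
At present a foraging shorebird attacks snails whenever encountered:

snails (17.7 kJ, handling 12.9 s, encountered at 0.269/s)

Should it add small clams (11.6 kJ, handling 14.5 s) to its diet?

No

Intake rate on the current diet: R = (0.269×17.7) / (1 + 0.269×12.9) = 4.761/4.47 = 1.065 kJ/s.
small clams: E/h = 11.6/14.5 = 0.8 kJ/s.
0.8 < 1.065, so adding small clams would lower the average — exclude it.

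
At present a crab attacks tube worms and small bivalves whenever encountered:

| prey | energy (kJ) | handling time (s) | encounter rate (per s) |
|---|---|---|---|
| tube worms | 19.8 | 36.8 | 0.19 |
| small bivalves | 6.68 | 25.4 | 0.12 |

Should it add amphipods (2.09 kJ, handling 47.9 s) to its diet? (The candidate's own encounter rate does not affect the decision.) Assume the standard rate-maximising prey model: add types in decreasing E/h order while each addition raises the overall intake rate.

Intake rate on the current diet: R = (0.19×19.8 + 0.12×6.68) / (1 + 0.19×36.8 + 0.12×25.4) = 4.564/11.04 = 0.4134 kJ/s.
amphipods: E/h = 2.09/47.9 = 0.04363 kJ/s.
Since 0.04363 < R, time spent handling amphipods is better spent searching.

No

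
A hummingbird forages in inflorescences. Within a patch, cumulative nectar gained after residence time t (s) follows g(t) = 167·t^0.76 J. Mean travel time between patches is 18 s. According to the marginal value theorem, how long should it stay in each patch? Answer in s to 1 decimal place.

57.0 s

Optimal t* satisfies g'(t*) = g(t*)/(T + t*).
g'(t) = 0.76·167·t^-0.24. Setting 0.76·167·t^-0.24 = 167·t^0.76/(18+t) gives 0.76(18+t) = t, so 0.24·t = 0.76×18.
t* = 0.76×18/0.24 = 57 s.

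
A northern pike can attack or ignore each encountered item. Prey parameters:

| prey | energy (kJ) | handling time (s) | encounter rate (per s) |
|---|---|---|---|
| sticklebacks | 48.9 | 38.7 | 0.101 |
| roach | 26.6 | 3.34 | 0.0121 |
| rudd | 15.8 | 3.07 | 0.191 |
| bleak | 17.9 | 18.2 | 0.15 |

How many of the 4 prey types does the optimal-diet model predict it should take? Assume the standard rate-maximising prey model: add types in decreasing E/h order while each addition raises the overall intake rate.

2

E/h in descending order: roach 7.96, rudd 5.15, sticklebacks 1.26, bleak 0.984 kJ/s. The optimal diet is the largest prefix of this list for which every included type satisfies E_i/h_i > R on the types above it.
Rate on top 1: 0.3094. rudd: 5.15 > 0.3094 → include.
Rate on top 2: 2.053. sticklebacks: 1.26 < 2.053 → exclude; stop.
Optimal diet: roach, rudd — 2 of 4 types.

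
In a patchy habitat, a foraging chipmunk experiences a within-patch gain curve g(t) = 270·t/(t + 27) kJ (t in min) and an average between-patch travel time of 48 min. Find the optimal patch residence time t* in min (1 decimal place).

Optimal t* satisfies g'(t*) = g(t*)/(T + t*).
g'(t) = 270·27/(t + 27)². Setting 270·27/(t+27)² = 270t/[(t+27)(48+t)] gives 27(48+t) = t(t+27), so t² = 27×48 = 1296.
t* = √1296 = 36 min.

36.0 min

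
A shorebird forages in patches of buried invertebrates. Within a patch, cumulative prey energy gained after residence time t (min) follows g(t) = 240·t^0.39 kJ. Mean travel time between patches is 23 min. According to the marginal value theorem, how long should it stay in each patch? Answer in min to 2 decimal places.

14.70 min

Optimal t* satisfies g'(t*) = g(t*)/(T + t*).
g'(t) = 0.39·240·t^-0.61. Setting 0.39·240·t^-0.61 = 240·t^0.39/(23+t) gives 0.39(23+t) = t, so 0.61·t = 0.39×23.
t* = 0.39×23/0.61 = 14.7 min.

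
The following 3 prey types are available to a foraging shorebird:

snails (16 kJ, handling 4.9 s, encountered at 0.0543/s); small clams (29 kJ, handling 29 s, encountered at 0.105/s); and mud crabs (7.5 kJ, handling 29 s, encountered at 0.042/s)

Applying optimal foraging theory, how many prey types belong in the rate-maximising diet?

2

Profitabilities (E/h, kJ/s): snails 3.27, small clams 1, mud crabs 0.259. Add prey in this order while the next type's profitability exceeds the intake rate on those already taken.
Rate on top 1: 0.6862. small clams: 1 > 0.6862 → include.
Rate on top 2: 0.9078. mud crabs: 0.259 < 0.9078 → exclude; stop.
Optimal diet: snails, small clams — 2 of 3 types.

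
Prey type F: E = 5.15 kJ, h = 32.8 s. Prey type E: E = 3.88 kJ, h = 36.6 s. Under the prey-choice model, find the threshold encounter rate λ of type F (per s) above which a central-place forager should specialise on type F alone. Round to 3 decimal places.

The zero-one rule: include type E iff E₂/h₂ > λE₁/(1+λh₁). Equality gives the switch point.
λE₁h₂ = E₂ + λE₂h₁ ⇒ λ = E₂/(E₁h₂ − E₂h₁) = 3.88/(188.5 − 127.3) = 0.06337 per s.

0.063 per s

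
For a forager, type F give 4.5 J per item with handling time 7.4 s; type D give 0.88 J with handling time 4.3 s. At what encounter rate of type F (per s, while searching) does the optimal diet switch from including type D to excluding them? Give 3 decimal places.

0.069 per s

Drop type D once their profitability E₂/h₂ falls below the rate achievable on type F alone: E₂/h₂ = λE₁/(1 + λh₁).
Solve for λ: λE₁h₂ = E₂(1 + λh₁) → λ(E₁h₂ − E₂h₁) = E₂ → λ = E₂/(E₁h₂ − E₂h₁).
λ = 0.88/(4.5×4.3 − 0.88×7.4) = 0.88/12.84 = 0.06855 per s.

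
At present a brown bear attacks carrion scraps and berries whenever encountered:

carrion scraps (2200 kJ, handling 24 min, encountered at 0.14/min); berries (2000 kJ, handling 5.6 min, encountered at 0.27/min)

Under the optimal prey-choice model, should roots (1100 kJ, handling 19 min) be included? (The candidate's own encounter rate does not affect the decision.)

On carrion scraps and berries alone, R = ΣλE/(1+Σλh) = 848/5.872 = 144.4 kJ/min.
roots: E/h = 1100/19 = 57.89 kJ/min.
57.89 < 144.4, so adding roots would lower the average — exclude it.

No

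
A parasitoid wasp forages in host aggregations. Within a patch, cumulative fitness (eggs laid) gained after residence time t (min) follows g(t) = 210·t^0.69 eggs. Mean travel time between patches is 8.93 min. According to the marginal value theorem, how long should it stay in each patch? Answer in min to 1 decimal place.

By the marginal value theorem, leave when the instantaneous gain rate g'(t) equals the habitat-wide average g(t)/(T + t).
g'(t) = 0.69·210·t^-0.31. Setting 0.69·210·t^-0.31 = 210·t^0.69/(8.93+t) gives 0.69(8.93+t) = t, so 0.31·t = 0.69×8.93.
t* = 0.69×8.93/0.31 = 19.88 min.

19.9 min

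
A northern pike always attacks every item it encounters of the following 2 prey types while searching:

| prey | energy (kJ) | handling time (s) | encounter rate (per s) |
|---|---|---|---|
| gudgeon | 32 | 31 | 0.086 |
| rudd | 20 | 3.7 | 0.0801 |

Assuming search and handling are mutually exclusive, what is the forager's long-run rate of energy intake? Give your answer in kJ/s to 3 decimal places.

R = Σλ_iE_i / (1 + Σλ_ih_i)
Numerator: 0.086×32 + 0.0801×20 = 4.354
Denominator: 1 + 0.086×31 + 0.0801×3.7 = 3.962
R = 4.354/3.962 = 1.099 kJ/s

1.099 kJ/s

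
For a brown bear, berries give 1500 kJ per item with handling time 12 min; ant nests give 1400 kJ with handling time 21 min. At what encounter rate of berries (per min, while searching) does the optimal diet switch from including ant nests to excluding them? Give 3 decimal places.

0.095 per min

The zero-one rule: include ant nests iff E₂/h₂ > λE₁/(1+λh₁). Equality gives the switch point.
λE₁h₂ = E₂ + λE₂h₁ ⇒ λ = E₂/(E₁h₂ − E₂h₁) = 1400/(3.15e+04 − 1.68e+04) = 0.09524 per min.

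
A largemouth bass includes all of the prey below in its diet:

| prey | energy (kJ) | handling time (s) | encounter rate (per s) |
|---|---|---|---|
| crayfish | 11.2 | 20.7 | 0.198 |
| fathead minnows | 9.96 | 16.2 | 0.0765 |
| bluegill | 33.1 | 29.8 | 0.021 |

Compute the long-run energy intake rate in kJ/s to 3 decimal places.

R = Σλ_iE_i / (1 + Σλ_ih_i)
Numerator: 0.198×11.2 + 0.0765×9.96 + 0.021×33.1 = 3.675
Denominator: 1 + 0.198×20.7 + 0.0765×16.2 + 0.021×29.8 = 6.964
R = 3.675/6.964 = 0.5277 kJ/s

0.528 kJ/s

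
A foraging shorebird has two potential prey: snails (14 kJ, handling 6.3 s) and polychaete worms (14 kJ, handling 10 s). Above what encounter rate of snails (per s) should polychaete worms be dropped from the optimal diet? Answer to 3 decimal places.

0.270 per s

At the threshold, the rate on snails alone equals the profitability of polychaete worms: λ·14/(1 + λ·6.3) = 14/10 = 1.4.
Rearranging, λ(14 − 1.4×6.3) = 1.4, so λ = 1.4/5.18 = 0.2703 per s.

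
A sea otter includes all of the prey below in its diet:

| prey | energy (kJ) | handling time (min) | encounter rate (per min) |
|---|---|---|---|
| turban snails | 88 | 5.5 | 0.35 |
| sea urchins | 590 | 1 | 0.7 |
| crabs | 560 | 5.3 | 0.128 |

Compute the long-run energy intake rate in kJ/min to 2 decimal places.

R = (0.35×88 + 0.7×590 + 0.128×560) / (1 + 0.35×5.5 + 0.7×1 + 0.128×5.3) = 515.5/4.303 = 119.8 kJ/min.

119.78 kJ/min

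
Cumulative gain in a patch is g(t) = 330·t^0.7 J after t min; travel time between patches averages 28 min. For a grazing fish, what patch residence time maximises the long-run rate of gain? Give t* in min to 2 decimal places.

By the marginal value theorem, leave when the instantaneous gain rate g'(t) equals the habitat-wide average g(t)/(T + t).
g'(t) = 0.7·330·t^-0.3. Setting 0.7·330·t^-0.3 = 330·t^0.7/(28+t) gives 0.7(28+t) = t, so 0.30·t = 0.7×28.
t* = 0.7×28/0.30 = 65.33 min.

65.33 min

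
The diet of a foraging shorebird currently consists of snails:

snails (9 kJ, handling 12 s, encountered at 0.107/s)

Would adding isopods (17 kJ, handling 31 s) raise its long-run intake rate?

On snails alone, R = ΣλE/(1+Σλh) = 0.963/2.284 = 0.4216 kJ/s.
isopods: E/h = 17/31 = 0.5484 kJ/s.
Since 0.5484 > R, including isopods increases the long-run rate.

Yes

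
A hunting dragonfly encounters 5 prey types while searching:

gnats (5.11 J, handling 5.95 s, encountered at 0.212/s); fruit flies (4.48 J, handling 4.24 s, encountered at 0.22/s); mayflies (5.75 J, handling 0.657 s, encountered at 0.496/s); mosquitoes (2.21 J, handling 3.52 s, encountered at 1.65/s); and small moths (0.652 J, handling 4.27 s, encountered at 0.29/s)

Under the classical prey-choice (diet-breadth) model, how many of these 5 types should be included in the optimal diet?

1

Profitabilities (E/h, J/s): mayflies 8.75, fruit flies 1.06, gnats 0.859, mosquitoes 0.628, small moths 0.153. Add prey in this order while the next type's profitability exceeds the intake rate on those already taken.
Rate on top 1: 2.151. fruit flies: 1.06 < 2.151 → exclude; stop.
Optimal diet: mayflies — 1 of 5 types.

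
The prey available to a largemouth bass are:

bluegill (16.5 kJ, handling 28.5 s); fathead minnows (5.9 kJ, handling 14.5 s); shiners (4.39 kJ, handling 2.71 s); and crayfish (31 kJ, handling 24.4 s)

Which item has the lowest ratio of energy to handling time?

Profitability E/h (kJ/s): bluegill = 16.5/28.5 = 0.579, fathead minnows = 5.9/14.5 = 0.407, shiners = 4.39/2.71 = 1.62, crayfish = 31/24.4 = 1.27.
Ranked: shiners > crayfish > bluegill > fathead minnows.

fathead minnows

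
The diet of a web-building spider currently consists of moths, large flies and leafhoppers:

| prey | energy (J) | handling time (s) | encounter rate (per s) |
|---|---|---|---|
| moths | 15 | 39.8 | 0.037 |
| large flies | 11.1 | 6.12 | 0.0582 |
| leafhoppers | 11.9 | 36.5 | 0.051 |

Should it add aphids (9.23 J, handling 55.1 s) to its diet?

On moths, large flies and leafhoppers alone, R = ΣλE/(1+Σλh) = 1.808/4.69 = 0.3855 J/s.
aphids: E/h = 9.23/55.1 = 0.1675 J/s.
0.1675 < 0.3855, so adding aphids would lower the average — exclude it.

No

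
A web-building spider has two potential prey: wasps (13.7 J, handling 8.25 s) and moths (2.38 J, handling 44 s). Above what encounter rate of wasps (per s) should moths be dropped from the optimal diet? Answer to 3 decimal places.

0.004 per s

Drop moths once their profitability E₂/h₂ falls below the rate achievable on wasps alone: E₂/h₂ = λE₁/(1 + λh₁).
Solve for λ: λE₁h₂ = E₂(1 + λh₁) → λ(E₁h₂ − E₂h₁) = E₂ → λ = E₂/(E₁h₂ − E₂h₁).
λ = 2.38/(13.7×44 − 2.38×8.25) = 2.38/583.2 = 0.004081 per s.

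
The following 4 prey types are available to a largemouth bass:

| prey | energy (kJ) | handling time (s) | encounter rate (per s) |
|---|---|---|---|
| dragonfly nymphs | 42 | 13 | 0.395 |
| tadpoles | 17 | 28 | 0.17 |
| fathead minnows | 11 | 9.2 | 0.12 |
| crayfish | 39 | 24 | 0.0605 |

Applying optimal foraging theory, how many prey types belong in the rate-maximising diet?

Rank by E/h (kJ/s): dragonfly nymphs 3.23, crayfish 1.62, fathead minnows 1.2, tadpoles 0.607. Include each in turn until the next type's E/h falls below the running intake rate.
Rate on top 1: 2.704. crayfish: 1.62 < 2.704 → exclude; stop.
Optimal diet: dragonfly nymphs — 1 of 4 types.

1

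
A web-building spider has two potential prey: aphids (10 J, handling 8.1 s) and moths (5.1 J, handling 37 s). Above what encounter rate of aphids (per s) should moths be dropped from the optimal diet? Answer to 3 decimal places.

Drop moths once their profitability E₂/h₂ falls below the rate achievable on aphids alone: E₂/h₂ = λE₁/(1 + λh₁).
Solve for λ: λE₁h₂ = E₂(1 + λh₁) → λ(E₁h₂ − E₂h₁) = E₂ → λ = E₂/(E₁h₂ − E₂h₁).
λ = 5.1/(10×37 − 5.1×8.1) = 5.1/328.7 = 0.01552 per s.

0.016 per s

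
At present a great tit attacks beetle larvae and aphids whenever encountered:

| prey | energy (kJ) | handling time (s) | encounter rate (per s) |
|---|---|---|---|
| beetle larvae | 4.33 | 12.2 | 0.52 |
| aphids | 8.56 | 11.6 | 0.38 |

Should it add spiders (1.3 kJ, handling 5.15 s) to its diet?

No

On beetle larvae and aphids alone, R = ΣλE/(1+Σλh) = 5.504/11.75 = 0.4684 kJ/s.
Profitability of spiders: 1.3/5.15 = 0.2524 kJ/s.
0.2524 < 0.4684, so adding spiders would lower the average — exclude it.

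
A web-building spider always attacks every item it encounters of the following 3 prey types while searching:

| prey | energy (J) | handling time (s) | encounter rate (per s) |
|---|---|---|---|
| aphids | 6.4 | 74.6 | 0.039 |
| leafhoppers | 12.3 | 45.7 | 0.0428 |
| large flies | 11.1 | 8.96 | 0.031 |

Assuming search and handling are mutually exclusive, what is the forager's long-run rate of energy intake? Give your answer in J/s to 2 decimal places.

R = Σλ_iE_i / (1 + Σλ_ih_i)
Numerator: 0.039×6.4 + 0.0428×12.3 + 0.031×11.1 = 1.12
Denominator: 1 + 0.039×74.6 + 0.0428×45.7 + 0.031×8.96 = 6.143
R = 1.12/6.143 = 0.1823 J/s

0.18 J/s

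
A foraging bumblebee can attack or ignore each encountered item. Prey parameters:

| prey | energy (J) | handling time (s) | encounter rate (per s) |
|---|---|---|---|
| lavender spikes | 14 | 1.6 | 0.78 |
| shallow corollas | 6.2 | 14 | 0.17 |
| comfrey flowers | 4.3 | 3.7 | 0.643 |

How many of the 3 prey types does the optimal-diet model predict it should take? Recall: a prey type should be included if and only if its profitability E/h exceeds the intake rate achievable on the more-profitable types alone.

1

Rank by E/h (J/s): lavender spikes 8.75, comfrey flowers 1.16, shallow corollas 0.443. Include each in turn until the next type's E/h falls below the running intake rate.
Rate on top 1: 4.858. comfrey flowers: 1.16 < 4.858 → exclude; stop.
Optimal diet: lavender spikes — 1 of 3 types.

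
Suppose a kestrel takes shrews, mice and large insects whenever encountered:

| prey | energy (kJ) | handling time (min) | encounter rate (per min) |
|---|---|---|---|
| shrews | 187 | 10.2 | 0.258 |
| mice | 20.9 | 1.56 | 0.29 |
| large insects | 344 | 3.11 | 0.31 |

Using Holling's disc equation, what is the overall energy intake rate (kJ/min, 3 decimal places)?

31.883 kJ/min

Energy encountered per unit search time: 0.258×187 + 0.29×20.9 + 0.31×344 = 160.9 kJ/min.
Handling time per unit search time: 0.258×10.2 + 0.29×1.56 + 0.31×3.11 = 4.048.
Rate = 160.9/(1 + 4.048) = 31.88 kJ/min.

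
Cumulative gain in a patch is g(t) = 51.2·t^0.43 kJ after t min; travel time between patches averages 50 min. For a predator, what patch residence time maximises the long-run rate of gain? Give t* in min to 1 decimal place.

37.7 min

Optimal t* satisfies g'(t*) = g(t*)/(T + t*).
g'(t) = 0.43·51.2·t^-0.57. Setting 0.43·51.2·t^-0.57 = 51.2·t^0.43/(50+t) gives 0.43(50+t) = t, so 0.57·t = 0.43×50.
t* = 0.43×50/0.57 = 37.72 min.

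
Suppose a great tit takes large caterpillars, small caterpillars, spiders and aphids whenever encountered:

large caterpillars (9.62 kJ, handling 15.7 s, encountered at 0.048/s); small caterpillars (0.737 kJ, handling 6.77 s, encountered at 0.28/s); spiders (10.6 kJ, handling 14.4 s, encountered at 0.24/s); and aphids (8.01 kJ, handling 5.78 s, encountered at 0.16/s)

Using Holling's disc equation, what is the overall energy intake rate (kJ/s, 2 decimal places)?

R = (0.048×9.62 + 0.28×0.737 + 0.24×10.6 + 0.16×8.01) / (1 + 0.048×15.7 + 0.28×6.77 + 0.24×14.4 + 0.16×5.78) = 4.494/8.03 = 0.5596 kJ/s.

0.56 kJ/s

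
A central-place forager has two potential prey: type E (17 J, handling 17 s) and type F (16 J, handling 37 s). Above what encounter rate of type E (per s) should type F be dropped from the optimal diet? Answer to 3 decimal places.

At the threshold, the rate on type E alone equals the profitability of type F: λ·17/(1 + λ·17) = 16/37 = 0.4324.
Rearranging, λ(17 − 0.4324×17) = 0.4324, so λ = 0.4324/9.649 = 0.04482 per s.

0.045 per s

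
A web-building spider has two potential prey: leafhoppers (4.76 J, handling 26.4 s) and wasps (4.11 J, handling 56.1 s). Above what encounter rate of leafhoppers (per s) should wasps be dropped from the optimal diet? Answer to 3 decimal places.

0.026 per s

At the threshold, the rate on leafhoppers alone equals the profitability of wasps: λ·4.76/(1 + λ·26.4) = 4.11/56.1 = 0.07326.
Rearranging, λ(4.76 − 0.07326×26.4) = 0.07326, so λ = 0.07326/2.826 = 0.02593 per s.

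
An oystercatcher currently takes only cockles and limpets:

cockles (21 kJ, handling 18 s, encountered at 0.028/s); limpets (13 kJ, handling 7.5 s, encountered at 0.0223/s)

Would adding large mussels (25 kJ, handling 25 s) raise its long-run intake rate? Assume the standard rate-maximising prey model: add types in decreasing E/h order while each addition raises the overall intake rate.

Intake rate on the current diet: R = (0.028×21 + 0.0223×13) / (1 + 0.028×18 + 0.0223×7.5) = 0.8779/1.671 = 0.5253 kJ/s.
large mussels: E/h = 25/25 = 1 kJ/s.
1 > 0.5253, so adding large mussels raises the average — include it.

Yes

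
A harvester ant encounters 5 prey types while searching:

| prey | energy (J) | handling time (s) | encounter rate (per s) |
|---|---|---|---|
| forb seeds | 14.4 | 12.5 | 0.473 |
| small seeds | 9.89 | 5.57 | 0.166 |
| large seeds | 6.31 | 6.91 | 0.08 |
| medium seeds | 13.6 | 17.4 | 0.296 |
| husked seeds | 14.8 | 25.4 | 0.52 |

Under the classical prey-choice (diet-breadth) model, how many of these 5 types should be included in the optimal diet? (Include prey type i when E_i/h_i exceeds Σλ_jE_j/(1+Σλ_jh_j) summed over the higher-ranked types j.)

2

Rank by E/h (J/s): small seeds 1.78, forb seeds 1.15, large seeds 0.913, medium seeds 0.782, husked seeds 0.583. Include each in turn until the next type's E/h falls below the running intake rate.
Rate on top 1: 0.853. forb seeds: 1.15 > 0.853 → include.
Rate on top 2: 1.079. large seeds: 0.913 < 1.079 → exclude; stop.
Optimal diet: small seeds, forb seeds — 2 of 5 types.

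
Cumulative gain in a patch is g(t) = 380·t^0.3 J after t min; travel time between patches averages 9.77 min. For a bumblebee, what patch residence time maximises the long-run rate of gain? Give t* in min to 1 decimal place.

Maximise g(t)/(T+t): set derivative to zero → g'(t)(T+t) = g(t).
g'(t) = 0.3·380·t^-0.7. Setting 0.3·380·t^-0.7 = 380·t^0.3/(9.77+t) gives 0.3(9.77+t) = t, so 0.70·t = 0.3×9.77.
t* = 0.3×9.77/0.70 = 4.187 min.

4.2 min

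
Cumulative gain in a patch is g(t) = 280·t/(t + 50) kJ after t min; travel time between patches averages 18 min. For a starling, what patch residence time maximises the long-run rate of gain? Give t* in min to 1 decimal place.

Maximise g(t)/(T+t): set derivative to zero → g'(t)(T+t) = g(t).
g'(t) = 280·50/(t + 50)². Setting 280·50/(t+50)² = 280t/[(t+50)(18+t)] gives 50(18+t) = t(t+50), so t² = 50×18 = 900.
t* = √900 = 30 min.

30.0 min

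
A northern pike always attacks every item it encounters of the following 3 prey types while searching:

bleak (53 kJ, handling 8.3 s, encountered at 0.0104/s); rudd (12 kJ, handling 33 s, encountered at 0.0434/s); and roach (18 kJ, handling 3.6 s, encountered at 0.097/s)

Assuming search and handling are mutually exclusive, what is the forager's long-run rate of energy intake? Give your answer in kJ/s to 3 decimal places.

Energy encountered per unit search time: 0.0104×53 + 0.0434×12 + 0.097×18 = 2.818 kJ/s.
Handling time per unit search time: 0.0104×8.3 + 0.0434×33 + 0.097×3.6 = 1.868.
Rate = 2.818/(1 + 1.868) = 0.9827 kJ/s.

0.983 kJ/s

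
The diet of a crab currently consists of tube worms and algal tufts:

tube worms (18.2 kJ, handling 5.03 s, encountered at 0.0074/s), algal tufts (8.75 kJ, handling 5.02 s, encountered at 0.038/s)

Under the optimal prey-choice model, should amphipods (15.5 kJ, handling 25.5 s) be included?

Yes

On tube worms and algal tufts alone, R = ΣλE/(1+Σλh) = 0.4672/1.228 = 0.3804 kJ/s.
amphipods: E/h = 15.5/25.5 = 0.6078 kJ/s.
Since 0.6078 > R, including amphipods increases the long-run rate.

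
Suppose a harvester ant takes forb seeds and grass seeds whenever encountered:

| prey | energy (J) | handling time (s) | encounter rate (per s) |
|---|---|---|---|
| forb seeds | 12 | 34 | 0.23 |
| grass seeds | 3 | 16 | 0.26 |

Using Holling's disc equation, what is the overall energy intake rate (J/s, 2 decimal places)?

Energy encountered per unit search time: 0.23×12 + 0.26×3 = 3.54 J/s.
Handling time per unit search time: 0.23×34 + 0.26×16 = 11.98.
Rate = 3.54/(1 + 11.98) = 0.2727 J/s.

0.27 J/s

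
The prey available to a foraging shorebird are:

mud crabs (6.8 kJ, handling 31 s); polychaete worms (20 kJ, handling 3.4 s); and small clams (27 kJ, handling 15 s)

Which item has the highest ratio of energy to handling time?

Profitability E/h (kJ/s): mud crabs = 6.8/31 = 0.219, polychaete worms = 20/3.4 = 5.88, small clams = 27/15 = 1.8.
Ranked: polychaete worms > small clams > mud crabs.

polychaete worms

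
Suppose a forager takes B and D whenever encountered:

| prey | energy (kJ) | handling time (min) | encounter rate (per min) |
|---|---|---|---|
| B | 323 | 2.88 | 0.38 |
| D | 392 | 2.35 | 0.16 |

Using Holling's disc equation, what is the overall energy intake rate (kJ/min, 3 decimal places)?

R = (0.38×323 + 0.16×392) / (1 + 0.38×2.88 + 0.16×2.35) = 185.5/2.47 = 75.07 kJ/min.

75.073 kJ/min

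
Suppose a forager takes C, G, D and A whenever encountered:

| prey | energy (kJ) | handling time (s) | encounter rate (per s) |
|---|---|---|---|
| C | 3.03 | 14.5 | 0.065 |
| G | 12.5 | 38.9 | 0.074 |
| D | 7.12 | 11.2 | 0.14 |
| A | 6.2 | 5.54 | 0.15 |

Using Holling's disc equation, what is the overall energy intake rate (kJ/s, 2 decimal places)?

0.42 kJ/s

R = Σλ_iE_i / (1 + Σλ_ih_i)
Numerator: 0.065×3.03 + 0.074×12.5 + 0.14×7.12 + 0.15×6.2 = 3.049
Denominator: 1 + 0.065×14.5 + 0.074×38.9 + 0.14×11.2 + 0.15×5.54 = 7.22
R = 3.049/7.22 = 0.4223 kJ/s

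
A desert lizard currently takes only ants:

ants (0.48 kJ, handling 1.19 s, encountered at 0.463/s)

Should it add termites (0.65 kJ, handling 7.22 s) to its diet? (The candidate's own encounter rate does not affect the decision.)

No

Current rate: (0.463×0.48)/(1 + 0.463×1.19) = 0.1433 kJ/s.
Profitability of termites: 0.65/7.22 = 0.09003 kJ/s.
0.09003 < 0.1433, so adding termites would lower the average — exclude it.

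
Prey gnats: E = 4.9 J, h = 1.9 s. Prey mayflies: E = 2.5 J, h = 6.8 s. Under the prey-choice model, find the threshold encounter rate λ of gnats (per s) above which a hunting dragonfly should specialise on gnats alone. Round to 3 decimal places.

The zero-one rule: include mayflies iff E₂/h₂ > λE₁/(1+λh₁). Equality gives the switch point.
λE₁h₂ = E₂ + λE₂h₁ ⇒ λ = E₂/(E₁h₂ − E₂h₁) = 2.5/(33.32 − 4.75) = 0.0875 per s.

0.088 per s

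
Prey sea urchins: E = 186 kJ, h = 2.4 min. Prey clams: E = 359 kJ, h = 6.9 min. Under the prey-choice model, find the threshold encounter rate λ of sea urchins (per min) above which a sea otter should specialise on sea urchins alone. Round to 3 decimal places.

0.851 per min

At the threshold, the rate on sea urchins alone equals the profitability of clams: λ·186/(1 + λ·2.4) = 359/6.9 = 52.03.
Rearranging, λ(186 − 52.03×2.4) = 52.03, so λ = 52.03/61.13 = 0.8511 per min.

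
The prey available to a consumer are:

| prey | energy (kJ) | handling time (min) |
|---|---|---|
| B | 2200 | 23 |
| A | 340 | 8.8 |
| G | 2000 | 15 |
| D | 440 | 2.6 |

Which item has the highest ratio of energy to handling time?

D

Profitability E/h (kJ/min): B = 2200/23 = 95.7, A = 340/8.8 = 38.6, G = 2000/15 = 133, D = 440/2.6 = 169.
Ranked: D > G > B > A.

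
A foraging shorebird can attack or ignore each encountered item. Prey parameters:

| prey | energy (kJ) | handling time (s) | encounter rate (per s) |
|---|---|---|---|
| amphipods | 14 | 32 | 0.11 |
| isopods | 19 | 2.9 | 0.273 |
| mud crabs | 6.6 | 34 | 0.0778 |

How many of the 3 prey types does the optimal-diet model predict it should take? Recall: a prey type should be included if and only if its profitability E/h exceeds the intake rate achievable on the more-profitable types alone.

Rank by E/h (kJ/s): isopods 6.55, amphipods 0.438, mud crabs 0.194. Include each in turn until the next type's E/h falls below the running intake rate.
Rate on top 1: 2.895. amphipods: 0.438 < 2.895 → exclude; stop.
Optimal diet: isopods — 1 of 3 types.

1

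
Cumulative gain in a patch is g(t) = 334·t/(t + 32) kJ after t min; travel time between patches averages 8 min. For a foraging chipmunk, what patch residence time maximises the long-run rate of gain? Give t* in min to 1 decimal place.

16.0 min

Maximise g(t)/(T+t): set derivative to zero → g'(t)(T+t) = g(t).
g'(t) = 334·32/(t + 32)². Setting 334·32/(t+32)² = 334t/[(t+32)(8+t)] gives 32(8+t) = t(t+32), so t² = 32×8 = 256.
t* = √256 = 16 min.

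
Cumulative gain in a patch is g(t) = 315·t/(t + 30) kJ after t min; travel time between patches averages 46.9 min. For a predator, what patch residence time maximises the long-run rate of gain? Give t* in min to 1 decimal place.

37.5 min

By the marginal value theorem, leave when the instantaneous gain rate g'(t) equals the habitat-wide average g(t)/(T + t).
g'(t) = 315·30/(t + 30)². Setting 315·30/(t+30)² = 315t/[(t+30)(46.9+t)] gives 30(46.9+t) = t(t+30), so t² = 30×46.9 = 1407.
t* = √1407 = 37.51 min.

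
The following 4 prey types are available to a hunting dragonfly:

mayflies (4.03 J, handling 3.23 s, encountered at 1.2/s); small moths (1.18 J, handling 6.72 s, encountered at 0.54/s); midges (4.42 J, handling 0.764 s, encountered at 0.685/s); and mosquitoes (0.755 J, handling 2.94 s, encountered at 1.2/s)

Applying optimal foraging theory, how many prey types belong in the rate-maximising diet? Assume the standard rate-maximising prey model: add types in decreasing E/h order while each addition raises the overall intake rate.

Rank by E/h (J/s): midges 5.79, mayflies 1.25, mosquitoes 0.257, small moths 0.176. Include each in turn until the next type's E/h falls below the running intake rate.
Rate on top 1: 1.988. mayflies: 1.25 < 1.988 → exclude; stop.
Optimal diet: midges — 1 of 4 types.

1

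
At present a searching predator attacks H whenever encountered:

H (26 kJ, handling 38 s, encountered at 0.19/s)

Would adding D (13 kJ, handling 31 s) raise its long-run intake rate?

Current rate: (0.19×26)/(1 + 0.19×38) = 0.601 kJ/s.
Profitability of D: 13/31 = 0.4194 kJ/s.
0.4194 < 0.601, so adding D would lower the average — exclude it.

No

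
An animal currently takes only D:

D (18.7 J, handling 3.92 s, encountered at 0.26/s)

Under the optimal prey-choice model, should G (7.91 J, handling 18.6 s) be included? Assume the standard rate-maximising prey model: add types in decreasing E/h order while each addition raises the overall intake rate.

Current rate: (0.26×18.7)/(1 + 0.26×3.92) = 2.408 J/s.
Profitability of G: 7.91/18.6 = 0.4253 J/s.
Since 0.4253 < R, time spent handling G is better spent searching.

No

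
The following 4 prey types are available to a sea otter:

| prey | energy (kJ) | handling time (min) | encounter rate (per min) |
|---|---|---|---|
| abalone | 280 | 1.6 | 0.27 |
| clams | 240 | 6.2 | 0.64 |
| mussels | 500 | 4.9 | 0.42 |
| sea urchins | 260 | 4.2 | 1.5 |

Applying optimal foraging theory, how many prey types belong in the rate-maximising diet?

Rank by E/h (kJ/min): abalone 175, mussels 102, sea urchins 61.9, clams 38.7. Include each in turn until the next type's E/h falls below the running intake rate.
Rate on top 1: 52.79. mussels: 102 > 52.79 → include.
Rate on top 2: 81.83. sea urchins: 61.9 < 81.83 → exclude; stop.
Optimal diet: abalone, mussels — 2 of 4 types.

2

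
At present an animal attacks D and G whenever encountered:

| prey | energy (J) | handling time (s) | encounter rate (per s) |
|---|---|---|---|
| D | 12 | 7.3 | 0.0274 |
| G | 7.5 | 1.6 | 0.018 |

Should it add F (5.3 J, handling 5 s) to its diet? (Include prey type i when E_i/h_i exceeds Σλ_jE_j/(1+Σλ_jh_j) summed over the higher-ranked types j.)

Yes

Current rate: (0.0274×12 + 0.018×7.5)/(1 + 0.0274×7.3 + 0.018×1.6) = 0.3774 J/s.
Profitability of F: 5.3/5 = 1.06 J/s.
Since 1.06 > R, including F increases the long-run rate.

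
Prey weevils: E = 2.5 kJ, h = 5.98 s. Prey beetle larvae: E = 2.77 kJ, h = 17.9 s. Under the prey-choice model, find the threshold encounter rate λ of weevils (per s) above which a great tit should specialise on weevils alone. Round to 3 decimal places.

Drop beetle larvae once their profitability E₂/h₂ falls below the rate achievable on weevils alone: E₂/h₂ = λE₁/(1 + λh₁).
Solve for λ: λE₁h₂ = E₂(1 + λh₁) → λ(E₁h₂ − E₂h₁) = E₂ → λ = E₂/(E₁h₂ − E₂h₁).
λ = 2.77/(2.5×17.9 − 2.77×5.98) = 2.77/28.19 = 0.09828 per s.

0.098 per s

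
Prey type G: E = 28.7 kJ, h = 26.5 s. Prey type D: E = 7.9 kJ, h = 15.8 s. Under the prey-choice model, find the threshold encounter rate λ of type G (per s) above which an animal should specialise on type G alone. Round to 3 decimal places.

0.032 per s

Drop type D once their profitability E₂/h₂ falls below the rate achievable on type G alone: E₂/h₂ = λE₁/(1 + λh₁).
Solve for λ: λE₁h₂ = E₂(1 + λh₁) → λ(E₁h₂ − E₂h₁) = E₂ → λ = E₂/(E₁h₂ − E₂h₁).
λ = 7.9/(28.7×15.8 − 7.9×26.5) = 7.9/244.1 = 0.03236 per s.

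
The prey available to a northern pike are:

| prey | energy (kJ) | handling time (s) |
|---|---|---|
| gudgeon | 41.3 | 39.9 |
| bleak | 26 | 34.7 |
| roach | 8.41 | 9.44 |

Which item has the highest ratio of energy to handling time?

gudgeon

In descending order of E/h:
gudgeon: 41.3/39.9 = 1.04 kJ/s
roach: 8.41/9.44 = 0.891 kJ/s
bleak: 26/34.7 = 0.749 kJ/s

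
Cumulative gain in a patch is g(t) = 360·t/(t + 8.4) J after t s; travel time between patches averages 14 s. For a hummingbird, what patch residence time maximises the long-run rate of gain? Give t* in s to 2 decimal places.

10.84 s

Maximise g(t)/(T+t): set derivative to zero → g'(t)(T+t) = g(t).
g'(t) = 360·8.4/(t + 8.4)². Setting 360·8.4/(t+8.4)² = 360t/[(t+8.4)(14+t)] gives 8.4(14+t) = t(t+8.4), so t² = 8.4×14 = 117.6.
t* = √117.6 = 10.84 s.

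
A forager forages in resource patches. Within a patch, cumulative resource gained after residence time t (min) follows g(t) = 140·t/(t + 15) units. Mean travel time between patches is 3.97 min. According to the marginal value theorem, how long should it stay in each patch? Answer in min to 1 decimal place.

7.7 min

Optimal t* satisfies g'(t*) = g(t*)/(T + t*).
g'(t) = 140·15/(t + 15)². Setting 140·15/(t+15)² = 140t/[(t+15)(3.97+t)] gives 15(3.97+t) = t(t+15), so t² = 15×3.97 = 59.55.
t* = √59.55 = 7.717 min.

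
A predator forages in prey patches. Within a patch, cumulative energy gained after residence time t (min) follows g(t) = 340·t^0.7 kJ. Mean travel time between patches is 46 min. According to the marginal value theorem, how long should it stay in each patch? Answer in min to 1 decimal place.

107.3 min

Maximise g(t)/(T+t): set derivative to zero → g'(t)(T+t) = g(t).
g'(t) = 0.7·340·t^-0.3. Setting 0.7·340·t^-0.3 = 340·t^0.7/(46+t) gives 0.7(46+t) = t, so 0.30·t = 0.7×46.
t* = 0.7×46/0.30 = 107.3 min.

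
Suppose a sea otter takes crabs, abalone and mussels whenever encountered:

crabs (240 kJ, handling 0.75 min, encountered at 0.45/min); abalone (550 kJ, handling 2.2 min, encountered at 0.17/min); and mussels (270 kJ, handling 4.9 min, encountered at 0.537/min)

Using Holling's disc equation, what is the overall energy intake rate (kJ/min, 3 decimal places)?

79.785 kJ/min

R = Σλ_iE_i / (1 + Σλ_ih_i)
Numerator: 0.45×240 + 0.17×550 + 0.537×270 = 346.5
Denominator: 1 + 0.45×0.75 + 0.17×2.2 + 0.537×4.9 = 4.343
R = 346.5/4.343 = 79.78 kJ/min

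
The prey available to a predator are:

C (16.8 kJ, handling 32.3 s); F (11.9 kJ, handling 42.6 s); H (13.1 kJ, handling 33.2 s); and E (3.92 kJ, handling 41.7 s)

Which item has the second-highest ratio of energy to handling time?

H

In descending order of E/h:
C: 16.8/32.3 = 0.52 kJ/s
H: 13.1/33.2 = 0.395 kJ/s
F: 11.9/42.6 = 0.279 kJ/s
E: 3.92/41.7 = 0.094 kJ/s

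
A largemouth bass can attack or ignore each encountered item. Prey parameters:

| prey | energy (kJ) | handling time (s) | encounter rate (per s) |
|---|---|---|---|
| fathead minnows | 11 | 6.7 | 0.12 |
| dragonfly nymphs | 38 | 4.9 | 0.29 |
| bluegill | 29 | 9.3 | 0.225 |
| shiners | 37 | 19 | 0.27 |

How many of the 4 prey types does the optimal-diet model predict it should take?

1

Rank by E/h (kJ/s): dragonfly nymphs 7.76, bluegill 3.12, shiners 1.95, fathead minnows 1.64. Include each in turn until the next type's E/h falls below the running intake rate.
Rate on top 1: 4.552. bluegill: 3.12 < 4.552 → exclude; stop.
Optimal diet: dragonfly nymphs — 1 of 4 types.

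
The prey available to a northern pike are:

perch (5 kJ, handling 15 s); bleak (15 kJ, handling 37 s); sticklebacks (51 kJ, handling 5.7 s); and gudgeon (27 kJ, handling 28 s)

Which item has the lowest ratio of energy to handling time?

Profitability E/h (kJ/s): perch = 5/15 = 0.333, bleak = 15/37 = 0.405, sticklebacks = 51/5.7 = 8.95, gudgeon = 27/28 = 0.964.
Ranked: sticklebacks > gudgeon > bleak > perch.

perch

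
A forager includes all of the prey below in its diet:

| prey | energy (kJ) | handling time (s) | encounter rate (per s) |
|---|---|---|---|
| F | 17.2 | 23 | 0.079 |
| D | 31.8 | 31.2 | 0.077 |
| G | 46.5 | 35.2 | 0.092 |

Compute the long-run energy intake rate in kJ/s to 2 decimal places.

R = (0.079×17.2 + 0.077×31.8 + 0.092×46.5) / (1 + 0.079×23 + 0.077×31.2 + 0.092×35.2) = 8.085/8.458 = 0.956 kJ/s.

0.96 kJ/s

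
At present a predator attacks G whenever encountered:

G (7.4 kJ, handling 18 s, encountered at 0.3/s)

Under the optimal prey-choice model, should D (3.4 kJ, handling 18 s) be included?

No

On G alone, R = ΣλE/(1+Σλh) = 2.22/6.4 = 0.3469 kJ/s.
Profitability of D: 3.4/18 = 0.1889 kJ/s.
0.1889 < 0.3469, so adding D would lower the average — exclude it.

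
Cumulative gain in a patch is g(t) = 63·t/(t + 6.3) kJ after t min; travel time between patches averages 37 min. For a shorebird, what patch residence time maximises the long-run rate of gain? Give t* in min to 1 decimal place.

15.3 min

By the marginal value theorem, leave when the instantaneous gain rate g'(t) equals the habitat-wide average g(t)/(T + t).
g'(t) = 63·6.3/(t + 6.3)². Setting 63·6.3/(t+6.3)² = 63t/[(t+6.3)(37+t)] gives 6.3(37+t) = t(t+6.3), so t² = 6.3×37 = 233.1.
t* = √233.1 = 15.27 min.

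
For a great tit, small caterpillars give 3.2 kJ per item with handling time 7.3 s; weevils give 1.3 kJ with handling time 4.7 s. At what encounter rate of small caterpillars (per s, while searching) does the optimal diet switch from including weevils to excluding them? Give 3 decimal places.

Drop weevils once their profitability E₂/h₂ falls below the rate achievable on small caterpillars alone: E₂/h₂ = λE₁/(1 + λh₁).
Solve for λ: λE₁h₂ = E₂(1 + λh₁) → λ(E₁h₂ − E₂h₁) = E₂ → λ = E₂/(E₁h₂ − E₂h₁).
λ = 1.3/(3.2×4.7 − 1.3×7.3) = 1.3/5.55 = 0.2342 per s.

0.234 per s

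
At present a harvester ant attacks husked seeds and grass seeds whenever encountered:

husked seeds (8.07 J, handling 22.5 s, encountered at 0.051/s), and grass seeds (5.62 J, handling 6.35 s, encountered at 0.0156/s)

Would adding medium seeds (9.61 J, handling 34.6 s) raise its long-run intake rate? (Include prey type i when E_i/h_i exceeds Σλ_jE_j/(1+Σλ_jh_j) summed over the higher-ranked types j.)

Intake rate on the current diet: R = (0.051×8.07 + 0.0156×5.62) / (1 + 0.051×22.5 + 0.0156×6.35) = 0.4992/2.247 = 0.2222 J/s.
medium seeds: E/h = 9.61/34.6 = 0.2777 J/s.
Since 0.2777 > R, including medium seeds increases the long-run rate.

Yes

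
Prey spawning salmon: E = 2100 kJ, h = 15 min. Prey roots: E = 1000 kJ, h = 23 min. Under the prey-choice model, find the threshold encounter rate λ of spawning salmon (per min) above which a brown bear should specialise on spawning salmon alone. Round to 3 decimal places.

At the threshold, the rate on spawning salmon alone equals the profitability of roots: λ·2100/(1 + λ·15) = 1000/23 = 43.48.
Rearranging, λ(2100 − 43.48×15) = 43.48, so λ = 43.48/1448 = 0.03003 per min.

0.030 per min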